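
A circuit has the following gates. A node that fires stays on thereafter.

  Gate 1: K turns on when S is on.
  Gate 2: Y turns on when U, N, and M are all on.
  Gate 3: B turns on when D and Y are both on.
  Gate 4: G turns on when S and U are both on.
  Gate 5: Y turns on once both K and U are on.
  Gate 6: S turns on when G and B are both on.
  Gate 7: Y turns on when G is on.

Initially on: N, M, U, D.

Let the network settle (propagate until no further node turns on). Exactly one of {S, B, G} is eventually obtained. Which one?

Gate 2: U, N, and M on → Y on.
Gate 3: D and Y on → B on.
G would need S and U (Gate 4), but S never turns on. S would need G and B (Gate 6), but G never turns on.

B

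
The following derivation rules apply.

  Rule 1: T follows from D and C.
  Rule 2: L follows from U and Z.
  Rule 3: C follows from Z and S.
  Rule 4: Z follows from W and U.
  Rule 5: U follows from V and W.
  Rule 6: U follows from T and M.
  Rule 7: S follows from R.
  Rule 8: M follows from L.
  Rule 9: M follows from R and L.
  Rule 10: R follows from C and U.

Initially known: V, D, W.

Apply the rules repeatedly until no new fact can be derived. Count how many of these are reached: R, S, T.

R would need C and U (Rule 10), but C is never established.
S would need R (Rule 7), but R is never established.
T would need D and C (Rule 1), but C is never established.
None of the 3 are reached.

0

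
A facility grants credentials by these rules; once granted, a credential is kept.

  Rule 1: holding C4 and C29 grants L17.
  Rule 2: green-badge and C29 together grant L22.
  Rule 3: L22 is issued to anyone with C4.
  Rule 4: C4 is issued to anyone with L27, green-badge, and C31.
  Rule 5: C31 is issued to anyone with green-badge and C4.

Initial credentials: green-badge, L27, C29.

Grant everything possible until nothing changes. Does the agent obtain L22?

Yes

Holding green-badge and C29 grants L22 (Rule 2).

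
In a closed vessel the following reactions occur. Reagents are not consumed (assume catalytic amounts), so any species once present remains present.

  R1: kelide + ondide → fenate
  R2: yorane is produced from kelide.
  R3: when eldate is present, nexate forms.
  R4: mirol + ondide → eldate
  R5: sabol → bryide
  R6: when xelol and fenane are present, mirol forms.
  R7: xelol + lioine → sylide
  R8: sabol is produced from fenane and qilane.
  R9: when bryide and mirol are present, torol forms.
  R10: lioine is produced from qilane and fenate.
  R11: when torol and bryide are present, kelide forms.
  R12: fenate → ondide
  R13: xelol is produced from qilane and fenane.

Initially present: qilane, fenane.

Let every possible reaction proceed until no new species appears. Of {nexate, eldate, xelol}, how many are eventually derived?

qilane and fenane present → xelol forms (R13).
nexate would need eldate (R3), but eldate never forms.
eldate would need mirol and ondide (R4), but ondide never forms.
xelol: reached.
Reached: xelol — 1 of the 3.

1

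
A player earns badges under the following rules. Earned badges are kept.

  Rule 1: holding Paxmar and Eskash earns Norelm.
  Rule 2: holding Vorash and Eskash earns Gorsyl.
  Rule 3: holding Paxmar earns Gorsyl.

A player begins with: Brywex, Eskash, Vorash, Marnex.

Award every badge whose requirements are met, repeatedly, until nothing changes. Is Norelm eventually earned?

Norelm would need Paxmar and Eskash (Rule 1), but Paxmar is never earned.

No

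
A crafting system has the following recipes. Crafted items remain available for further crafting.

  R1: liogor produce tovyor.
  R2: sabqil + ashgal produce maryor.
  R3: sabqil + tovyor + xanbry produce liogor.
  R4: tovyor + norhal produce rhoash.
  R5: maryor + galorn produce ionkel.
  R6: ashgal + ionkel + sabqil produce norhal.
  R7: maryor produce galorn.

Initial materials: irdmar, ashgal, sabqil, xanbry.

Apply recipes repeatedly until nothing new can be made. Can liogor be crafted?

liogor would need sabqil, tovyor, and xanbry (R3), but tovyor is never obtained.

No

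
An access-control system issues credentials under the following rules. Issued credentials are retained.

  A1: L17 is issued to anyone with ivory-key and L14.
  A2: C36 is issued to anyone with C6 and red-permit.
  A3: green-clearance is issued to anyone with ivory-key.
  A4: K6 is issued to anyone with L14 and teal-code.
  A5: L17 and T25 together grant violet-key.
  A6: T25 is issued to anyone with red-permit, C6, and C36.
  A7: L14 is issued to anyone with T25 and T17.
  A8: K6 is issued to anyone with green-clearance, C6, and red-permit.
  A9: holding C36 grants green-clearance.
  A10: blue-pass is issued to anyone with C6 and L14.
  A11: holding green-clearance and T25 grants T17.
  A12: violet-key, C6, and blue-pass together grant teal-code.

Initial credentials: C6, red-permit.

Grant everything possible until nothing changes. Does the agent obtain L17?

L17 would need ivory-key and L14 (A1), but ivory-key is never granted.

No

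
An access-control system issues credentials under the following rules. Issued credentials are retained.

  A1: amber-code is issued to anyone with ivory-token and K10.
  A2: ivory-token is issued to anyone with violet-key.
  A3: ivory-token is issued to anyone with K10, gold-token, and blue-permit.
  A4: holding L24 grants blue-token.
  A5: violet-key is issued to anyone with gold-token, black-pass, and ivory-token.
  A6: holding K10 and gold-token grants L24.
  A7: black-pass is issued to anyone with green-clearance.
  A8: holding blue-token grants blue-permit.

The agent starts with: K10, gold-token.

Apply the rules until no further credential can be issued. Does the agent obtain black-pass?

black-pass would need green-clearance (A7), but green-clearance is never granted.

No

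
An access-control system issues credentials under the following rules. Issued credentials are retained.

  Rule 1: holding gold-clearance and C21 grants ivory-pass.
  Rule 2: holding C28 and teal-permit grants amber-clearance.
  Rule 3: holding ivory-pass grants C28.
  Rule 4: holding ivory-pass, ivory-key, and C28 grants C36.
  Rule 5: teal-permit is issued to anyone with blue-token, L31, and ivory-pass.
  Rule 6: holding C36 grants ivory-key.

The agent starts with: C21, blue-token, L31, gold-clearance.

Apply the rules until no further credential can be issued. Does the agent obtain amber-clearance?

Yes

Holding gold-clearance and C21 grants ivory-pass (Rule 1).
Holding ivory-pass grants C28 (Rule 3).
Holding blue-token, L31, and ivory-pass grants teal-permit (Rule 5).
Holding C28 and teal-permit grants amber-clearance (Rule 2).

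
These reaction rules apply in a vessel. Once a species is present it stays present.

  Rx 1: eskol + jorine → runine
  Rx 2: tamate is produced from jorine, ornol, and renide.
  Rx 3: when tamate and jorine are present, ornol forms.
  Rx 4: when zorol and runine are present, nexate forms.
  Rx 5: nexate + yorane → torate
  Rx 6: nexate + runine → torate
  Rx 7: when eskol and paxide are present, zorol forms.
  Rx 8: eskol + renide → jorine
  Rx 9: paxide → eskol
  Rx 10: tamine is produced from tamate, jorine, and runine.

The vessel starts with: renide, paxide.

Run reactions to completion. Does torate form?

paxide present → eskol forms (Rx 9).
eskol and paxide present → zorol forms (Rx 7).
eskol and renide present → jorine forms (Rx 8).
eskol and jorine present → runine forms (Rx 1).
zorol and runine present → nexate forms (Rx 4).
nexate and runine present → torate forms (Rx 6).

Yes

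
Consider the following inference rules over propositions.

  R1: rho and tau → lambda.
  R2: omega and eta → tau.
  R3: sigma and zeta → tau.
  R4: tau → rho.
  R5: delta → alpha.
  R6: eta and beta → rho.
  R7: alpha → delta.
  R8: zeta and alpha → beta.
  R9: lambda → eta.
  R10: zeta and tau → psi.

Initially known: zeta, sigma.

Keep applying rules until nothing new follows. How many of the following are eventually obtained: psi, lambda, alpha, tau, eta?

sigma and zeta hold, so tau follows (R3).
zeta and tau hold, so psi follows (R10).
From tau, R4 gives rho.
rho and tau hold, so lambda follows (R1).
From lambda, R9 gives eta.
psi: reached.
lambda: reached.
alpha would need delta (R5), but delta is never established.
tau: reached.
eta: reached.
Reached: psi, lambda, tau, and eta — 4 of the 5.

4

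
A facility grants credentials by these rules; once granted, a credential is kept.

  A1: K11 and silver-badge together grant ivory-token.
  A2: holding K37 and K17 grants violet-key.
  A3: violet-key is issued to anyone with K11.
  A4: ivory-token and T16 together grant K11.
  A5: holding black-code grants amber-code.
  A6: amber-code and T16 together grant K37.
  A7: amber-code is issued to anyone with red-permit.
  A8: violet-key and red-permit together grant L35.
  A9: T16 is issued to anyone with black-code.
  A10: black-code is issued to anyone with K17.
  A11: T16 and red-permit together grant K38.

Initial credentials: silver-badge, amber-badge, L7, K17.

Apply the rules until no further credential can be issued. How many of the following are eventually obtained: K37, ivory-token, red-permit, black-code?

Holding K17 grants black-code (A10).
Holding black-code grants amber-code (A5).
Holding black-code grants T16 (A9).
Holding amber-code and T16 grants K37 (A6).
K37: reached.
ivory-token would need K11 and silver-badge (A1), but K11 is never granted.
No rule produces red-permit, and it is not given.
black-code: reached.
Reached: K37 and black-code — 2 of the 4.

2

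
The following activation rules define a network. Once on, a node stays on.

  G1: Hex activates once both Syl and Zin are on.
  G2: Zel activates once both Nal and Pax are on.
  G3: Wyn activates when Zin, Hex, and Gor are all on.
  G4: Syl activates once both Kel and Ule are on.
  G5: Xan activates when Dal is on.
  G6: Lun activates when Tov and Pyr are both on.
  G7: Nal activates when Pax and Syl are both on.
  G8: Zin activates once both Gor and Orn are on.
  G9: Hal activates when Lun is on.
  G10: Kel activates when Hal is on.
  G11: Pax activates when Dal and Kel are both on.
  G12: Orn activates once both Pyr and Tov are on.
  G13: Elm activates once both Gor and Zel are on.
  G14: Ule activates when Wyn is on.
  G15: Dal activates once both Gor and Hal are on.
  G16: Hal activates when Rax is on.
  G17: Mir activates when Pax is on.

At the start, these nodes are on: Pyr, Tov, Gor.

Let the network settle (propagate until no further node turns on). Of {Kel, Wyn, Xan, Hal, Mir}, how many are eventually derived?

4

G6: Tov and Pyr on → Lun on.
Lun is on, so Hal activates (G9).
G10: Hal on → Kel on.
Gor and Hal are on, so Dal activates (G15).
G5: Dal on → Xan on.
G11: Dal and Kel on → Pax on.
G17: Pax on → Mir on.
Kel: reached.
Wyn would need Zin, Hex, and Gor (G3), but Hex never turns on.
Xan: reached.
Hal: reached.
Mir: reached.
Reached: Kel, Xan, Hal, and Mir — 4 of the 5.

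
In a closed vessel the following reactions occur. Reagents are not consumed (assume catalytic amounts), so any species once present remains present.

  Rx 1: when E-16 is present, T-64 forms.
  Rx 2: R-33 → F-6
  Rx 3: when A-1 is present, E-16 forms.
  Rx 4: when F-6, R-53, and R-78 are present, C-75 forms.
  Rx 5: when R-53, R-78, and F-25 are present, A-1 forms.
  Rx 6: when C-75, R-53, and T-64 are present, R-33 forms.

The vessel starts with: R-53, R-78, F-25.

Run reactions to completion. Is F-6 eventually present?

F-6 would need R-33 (Rx 2), but R-33 never forms.

No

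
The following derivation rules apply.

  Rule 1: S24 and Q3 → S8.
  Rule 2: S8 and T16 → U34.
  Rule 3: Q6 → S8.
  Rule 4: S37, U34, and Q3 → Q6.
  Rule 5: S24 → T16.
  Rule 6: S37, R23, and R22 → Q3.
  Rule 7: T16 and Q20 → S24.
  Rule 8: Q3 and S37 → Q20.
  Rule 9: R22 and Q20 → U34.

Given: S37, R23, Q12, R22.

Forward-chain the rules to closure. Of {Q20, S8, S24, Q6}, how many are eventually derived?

S37, R23, and R22 hold, so Q3 follows (Rule 6).
From Q3 and S37, Rule 8 gives Q20.
R22 and Q20 hold, so U34 follows (Rule 9).
S37, U34, and Q3 hold, so Q6 follows (Rule 4).
From Q6, Rule 3 gives S8.
Q20: reached.
S8: reached.
S24 would need T16 and Q20 (Rule 7), but T16 is never established.
Q6: reached.
Reached: Q20, S8, and Q6 — 3 of the 4.

3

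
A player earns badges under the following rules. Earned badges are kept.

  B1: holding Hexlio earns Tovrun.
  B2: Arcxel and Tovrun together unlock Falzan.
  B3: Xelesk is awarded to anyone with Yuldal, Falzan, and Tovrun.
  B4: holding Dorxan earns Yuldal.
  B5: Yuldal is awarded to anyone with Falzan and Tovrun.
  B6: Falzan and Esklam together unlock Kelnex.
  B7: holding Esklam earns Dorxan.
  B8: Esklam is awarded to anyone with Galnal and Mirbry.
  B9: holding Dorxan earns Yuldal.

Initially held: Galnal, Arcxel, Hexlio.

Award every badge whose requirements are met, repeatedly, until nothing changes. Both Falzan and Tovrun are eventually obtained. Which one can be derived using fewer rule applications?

Tovrun: With Hexlio, Tovrun is earned (B1). [1 rule application]
Falzan: With Hexlio, Tovrun is earned (B1). With Arcxel and Tovrun, Falzan is earned (B2). [2 rule applications]
Tovrun needs fewer.

Tovrun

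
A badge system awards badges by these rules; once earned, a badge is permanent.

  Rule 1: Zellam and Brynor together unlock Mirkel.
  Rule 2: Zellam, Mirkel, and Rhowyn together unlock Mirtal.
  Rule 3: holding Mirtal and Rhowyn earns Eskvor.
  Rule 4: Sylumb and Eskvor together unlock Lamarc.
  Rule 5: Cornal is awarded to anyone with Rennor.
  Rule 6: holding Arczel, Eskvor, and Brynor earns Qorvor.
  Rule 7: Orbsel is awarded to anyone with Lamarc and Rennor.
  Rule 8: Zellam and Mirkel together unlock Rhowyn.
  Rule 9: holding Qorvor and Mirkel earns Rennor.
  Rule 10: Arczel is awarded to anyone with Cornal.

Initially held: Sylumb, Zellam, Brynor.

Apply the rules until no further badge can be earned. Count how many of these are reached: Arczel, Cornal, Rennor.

Arczel would need Cornal (Rule 10), but Cornal is never earned.
Cornal would need Rennor (Rule 5), but Rennor is never earned.
Rennor would need Qorvor and Mirkel (Rule 9), but Qorvor is never earned.
None of the 3 are reached.

0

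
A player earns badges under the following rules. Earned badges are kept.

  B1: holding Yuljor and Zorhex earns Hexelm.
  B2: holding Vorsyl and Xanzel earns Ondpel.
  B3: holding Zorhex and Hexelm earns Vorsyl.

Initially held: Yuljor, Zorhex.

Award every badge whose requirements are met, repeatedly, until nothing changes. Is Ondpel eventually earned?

No

Ondpel would need Vorsyl and Xanzel (B2), but Xanzel is never earned.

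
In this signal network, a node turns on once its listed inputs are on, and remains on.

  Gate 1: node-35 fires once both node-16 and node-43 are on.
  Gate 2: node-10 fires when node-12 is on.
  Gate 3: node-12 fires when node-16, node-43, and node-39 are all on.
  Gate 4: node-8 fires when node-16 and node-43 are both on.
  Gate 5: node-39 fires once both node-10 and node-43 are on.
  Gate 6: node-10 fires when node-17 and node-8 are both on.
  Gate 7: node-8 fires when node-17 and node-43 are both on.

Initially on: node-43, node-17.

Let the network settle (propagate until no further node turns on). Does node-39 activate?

node-17 and node-43 are on, so node-8 fires (Gate 7).
node-17 and node-8 are on, so node-10 fires (Gate 6).
Gate 5: node-10 and node-43 on → node-39 on.

Yes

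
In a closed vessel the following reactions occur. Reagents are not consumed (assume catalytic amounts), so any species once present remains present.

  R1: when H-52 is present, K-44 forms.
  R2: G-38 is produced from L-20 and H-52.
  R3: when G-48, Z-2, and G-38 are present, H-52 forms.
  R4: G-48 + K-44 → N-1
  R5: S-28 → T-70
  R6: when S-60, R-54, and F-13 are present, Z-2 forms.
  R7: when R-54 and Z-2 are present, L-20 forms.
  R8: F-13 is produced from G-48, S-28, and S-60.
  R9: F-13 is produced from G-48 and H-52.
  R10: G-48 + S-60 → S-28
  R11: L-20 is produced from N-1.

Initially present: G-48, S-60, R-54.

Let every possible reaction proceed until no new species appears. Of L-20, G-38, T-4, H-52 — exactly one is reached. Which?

L-20

G-48 and S-60 present → S-28 forms (R10).
G-48, S-28, and S-60 present → F-13 forms (R8).
S-60, R-54, and F-13 present → Z-2 forms (R6).
R-54 and Z-2 present → L-20 forms (R7).
G-38 would need L-20 and H-52 (R2), but H-52 never forms. H-52 would need G-48, Z-2, and G-38 (R3), but G-38 never forms. No rule produces T-4, and it is not given.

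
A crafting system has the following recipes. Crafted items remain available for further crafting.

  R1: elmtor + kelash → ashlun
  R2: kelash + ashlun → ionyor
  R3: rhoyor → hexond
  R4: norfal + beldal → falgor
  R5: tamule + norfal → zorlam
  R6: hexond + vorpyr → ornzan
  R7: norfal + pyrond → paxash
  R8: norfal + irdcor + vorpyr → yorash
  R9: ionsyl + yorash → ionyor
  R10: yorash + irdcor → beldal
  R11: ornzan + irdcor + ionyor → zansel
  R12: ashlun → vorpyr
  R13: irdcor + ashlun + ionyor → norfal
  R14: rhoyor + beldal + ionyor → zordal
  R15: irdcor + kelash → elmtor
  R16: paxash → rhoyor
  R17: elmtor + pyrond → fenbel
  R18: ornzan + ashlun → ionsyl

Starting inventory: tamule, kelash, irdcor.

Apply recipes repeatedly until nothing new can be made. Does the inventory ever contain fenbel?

No

fenbel would need elmtor and pyrond (R17), but pyrond is never obtained.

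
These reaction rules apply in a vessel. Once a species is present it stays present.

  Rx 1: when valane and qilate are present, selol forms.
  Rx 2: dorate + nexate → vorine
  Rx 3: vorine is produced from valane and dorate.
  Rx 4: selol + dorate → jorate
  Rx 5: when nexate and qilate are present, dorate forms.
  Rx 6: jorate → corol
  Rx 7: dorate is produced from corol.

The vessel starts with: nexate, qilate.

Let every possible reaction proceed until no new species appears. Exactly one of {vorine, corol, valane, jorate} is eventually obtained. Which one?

vorine

nexate and qilate present → dorate forms (Rx 5).
dorate and nexate present → vorine forms (Rx 2).
corol would need jorate (Rx 6), but jorate never forms. No rule produces valane, and it is not given. jorate would need selol and dorate (Rx 4), but selol never forms.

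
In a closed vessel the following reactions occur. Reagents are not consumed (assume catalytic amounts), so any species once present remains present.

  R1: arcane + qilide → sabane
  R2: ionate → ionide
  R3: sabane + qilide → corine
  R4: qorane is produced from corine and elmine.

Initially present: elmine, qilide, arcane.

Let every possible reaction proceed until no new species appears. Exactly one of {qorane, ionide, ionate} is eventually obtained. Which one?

qorane

arcane and qilide present → sabane forms (R1).
sabane and qilide present → corine forms (R3).
corine and elmine present → qorane forms (R4).
ionide would need ionate (R2), but ionate never forms. No rule produces ionate, and it is not given.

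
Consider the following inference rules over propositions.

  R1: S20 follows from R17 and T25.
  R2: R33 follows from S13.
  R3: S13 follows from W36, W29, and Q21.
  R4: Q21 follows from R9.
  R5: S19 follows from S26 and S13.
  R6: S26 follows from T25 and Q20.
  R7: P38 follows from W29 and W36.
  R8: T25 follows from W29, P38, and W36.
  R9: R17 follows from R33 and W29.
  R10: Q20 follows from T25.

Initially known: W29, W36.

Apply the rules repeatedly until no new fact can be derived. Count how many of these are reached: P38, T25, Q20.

3

W29 and W36 hold, so P38 follows (R7).
W29, P38, and W36 hold, so T25 follows (R8).
T25 holds, so Q20 follows (R10).
P38: reached.
T25: reached.
Q20: reached.
All 3 are reached.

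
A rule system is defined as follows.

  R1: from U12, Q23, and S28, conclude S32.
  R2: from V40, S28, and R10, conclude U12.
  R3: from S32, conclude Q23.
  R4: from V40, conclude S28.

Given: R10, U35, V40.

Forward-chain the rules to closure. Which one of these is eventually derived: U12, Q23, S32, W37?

U12

From V40, R4 gives S28.
V40, S28, and R10 hold, so U12 follows (R2).
S32 would need U12, Q23, and S28 (R1), but Q23 is never established. No rule produces W37, and it is not given. Q23 would need S32 (R3), but S32 is never established.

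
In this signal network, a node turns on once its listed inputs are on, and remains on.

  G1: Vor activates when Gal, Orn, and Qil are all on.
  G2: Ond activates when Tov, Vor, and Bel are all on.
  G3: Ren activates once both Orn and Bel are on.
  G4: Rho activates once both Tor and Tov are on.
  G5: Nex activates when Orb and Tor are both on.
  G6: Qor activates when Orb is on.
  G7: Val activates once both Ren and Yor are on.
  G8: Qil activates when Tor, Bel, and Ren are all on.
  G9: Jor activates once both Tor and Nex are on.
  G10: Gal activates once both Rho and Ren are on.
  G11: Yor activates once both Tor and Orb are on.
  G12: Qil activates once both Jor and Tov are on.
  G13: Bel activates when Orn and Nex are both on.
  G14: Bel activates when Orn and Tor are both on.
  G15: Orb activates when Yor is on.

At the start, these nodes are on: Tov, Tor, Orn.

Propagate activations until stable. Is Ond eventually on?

G4: Tor and Tov on → Rho on.
G14: Orn and Tor on → Bel on.
G3: Orn and Bel on → Ren on.
G10: Rho and Ren on → Gal on.
G8: Tor, Bel, and Ren on → Qil on.
Gal, Orn, and Qil are on, so Vor activates (G1).
G2: Tov, Vor, and Bel on → Ond on.

Yes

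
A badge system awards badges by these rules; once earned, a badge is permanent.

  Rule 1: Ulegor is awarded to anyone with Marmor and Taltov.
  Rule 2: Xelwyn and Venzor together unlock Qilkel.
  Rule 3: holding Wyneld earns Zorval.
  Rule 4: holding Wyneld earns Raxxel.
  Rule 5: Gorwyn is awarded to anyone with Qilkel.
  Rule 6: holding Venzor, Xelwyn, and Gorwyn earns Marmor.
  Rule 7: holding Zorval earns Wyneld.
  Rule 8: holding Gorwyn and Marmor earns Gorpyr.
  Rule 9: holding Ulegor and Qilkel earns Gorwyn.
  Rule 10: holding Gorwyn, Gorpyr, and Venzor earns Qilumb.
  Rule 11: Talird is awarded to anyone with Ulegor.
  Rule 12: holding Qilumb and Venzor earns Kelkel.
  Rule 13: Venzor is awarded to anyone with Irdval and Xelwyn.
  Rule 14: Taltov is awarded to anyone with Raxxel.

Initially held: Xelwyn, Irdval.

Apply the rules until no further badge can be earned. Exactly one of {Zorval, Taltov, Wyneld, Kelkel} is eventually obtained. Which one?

Kelkel

With Irdval and Xelwyn, Venzor is earned (Rule 13).
With Xelwyn and Venzor, Qilkel is earned (Rule 2).
With Qilkel, Gorwyn is earned (Rule 5).
With Venzor, Xelwyn, and Gorwyn, Marmor is earned (Rule 6).
With Gorwyn and Marmor, Gorpyr is earned (Rule 8).
With Gorwyn, Gorpyr, and Venzor, Qilumb is earned (Rule 10).
With Qilumb and Venzor, Kelkel is earned (Rule 12).
Wyneld would need Zorval (Rule 7), but Zorval is never earned. Taltov would need Raxxel (Rule 14), but Raxxel is never earned. Zorval would need Wyneld (Rule 3), but Wyneld is never earned.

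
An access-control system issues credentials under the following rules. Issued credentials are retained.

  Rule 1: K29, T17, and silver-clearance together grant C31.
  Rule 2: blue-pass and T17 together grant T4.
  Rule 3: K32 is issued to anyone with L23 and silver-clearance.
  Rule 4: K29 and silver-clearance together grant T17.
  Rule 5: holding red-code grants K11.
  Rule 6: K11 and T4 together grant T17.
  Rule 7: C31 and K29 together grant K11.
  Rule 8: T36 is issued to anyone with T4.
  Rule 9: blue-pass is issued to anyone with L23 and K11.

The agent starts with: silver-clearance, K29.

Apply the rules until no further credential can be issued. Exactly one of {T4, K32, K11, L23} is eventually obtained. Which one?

Holding K29 and silver-clearance grants T17 (Rule 4).
Holding K29, T17, and silver-clearance grants C31 (Rule 1).
Holding C31 and K29 grants K11 (Rule 7).
No rule produces L23, and it is not given. T4 would need blue-pass and T17 (Rule 2), but blue-pass is never granted. K32 would need L23 and silver-clearance (Rule 3), but L23 is never granted.

K11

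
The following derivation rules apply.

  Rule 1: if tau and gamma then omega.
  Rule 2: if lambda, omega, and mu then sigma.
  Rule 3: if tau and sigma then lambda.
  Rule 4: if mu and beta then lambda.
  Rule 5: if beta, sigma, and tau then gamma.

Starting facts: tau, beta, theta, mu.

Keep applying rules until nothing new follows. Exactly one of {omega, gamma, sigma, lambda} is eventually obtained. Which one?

lambda

From mu and beta, Rule 4 gives lambda.
omega would need tau and gamma (Rule 1), but gamma is never established. sigma would need lambda, omega, and mu (Rule 2), but omega is never established. gamma would need beta, sigma, and tau (Rule 5), but sigma is never established.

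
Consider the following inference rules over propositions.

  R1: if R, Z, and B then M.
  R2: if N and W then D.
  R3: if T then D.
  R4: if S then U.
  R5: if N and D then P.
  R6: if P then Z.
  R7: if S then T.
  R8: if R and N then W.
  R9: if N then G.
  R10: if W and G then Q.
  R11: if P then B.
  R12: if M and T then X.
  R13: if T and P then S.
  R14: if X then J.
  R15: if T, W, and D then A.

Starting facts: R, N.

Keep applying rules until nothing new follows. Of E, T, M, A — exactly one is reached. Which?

R and N hold, so W follows (R8).
N and W hold, so D follows (R2).
N and D hold, so P follows (R5).
P holds, so B follows (R11).
From P, R6 gives Z.
R, Z, and B hold, so M follows (R1).
T would need S (R7), but S is never established. A would need T, W, and D (R15), but T is never established. No rule produces E, and it is not given.

M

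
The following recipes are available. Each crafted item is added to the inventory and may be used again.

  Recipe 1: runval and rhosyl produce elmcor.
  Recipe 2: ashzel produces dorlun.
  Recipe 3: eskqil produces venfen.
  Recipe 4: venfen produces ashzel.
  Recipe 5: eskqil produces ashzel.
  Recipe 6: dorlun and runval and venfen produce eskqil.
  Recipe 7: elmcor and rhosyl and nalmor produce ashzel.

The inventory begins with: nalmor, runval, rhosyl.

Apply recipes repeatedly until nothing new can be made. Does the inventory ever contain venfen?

No

venfen would need eskqil (Recipe 3), but eskqil is never obtained.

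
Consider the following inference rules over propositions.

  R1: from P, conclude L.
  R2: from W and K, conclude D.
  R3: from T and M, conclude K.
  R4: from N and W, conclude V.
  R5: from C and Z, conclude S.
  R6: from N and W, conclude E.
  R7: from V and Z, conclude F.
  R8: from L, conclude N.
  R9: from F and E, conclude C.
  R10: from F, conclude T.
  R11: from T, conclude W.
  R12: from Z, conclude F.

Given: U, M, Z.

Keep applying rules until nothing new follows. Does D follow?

Z holds, so F follows (R12).
F holds, so T follows (R10).
T and M hold, so K follows (R3).
T holds, so W follows (R11).
W and K hold, so D follows (R2).

Yes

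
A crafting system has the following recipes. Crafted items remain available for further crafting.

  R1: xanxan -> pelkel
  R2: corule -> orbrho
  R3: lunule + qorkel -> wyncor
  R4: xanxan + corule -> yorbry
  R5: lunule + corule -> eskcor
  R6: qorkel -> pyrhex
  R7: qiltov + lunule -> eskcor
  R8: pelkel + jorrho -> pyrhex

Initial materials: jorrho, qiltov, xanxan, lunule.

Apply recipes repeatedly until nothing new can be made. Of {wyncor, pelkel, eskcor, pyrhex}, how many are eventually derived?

3

qiltov + lunule -> eskcor (R7).
xanxan -> pelkel (R1).
pelkel + jorrho -> pyrhex (R8).
wyncor would need lunule and qorkel (R3), but qorkel is never obtained.
pelkel: reached.
eskcor: reached.
pyrhex: reached.
Reached: pelkel, eskcor, and pyrhex — 3 of the 4.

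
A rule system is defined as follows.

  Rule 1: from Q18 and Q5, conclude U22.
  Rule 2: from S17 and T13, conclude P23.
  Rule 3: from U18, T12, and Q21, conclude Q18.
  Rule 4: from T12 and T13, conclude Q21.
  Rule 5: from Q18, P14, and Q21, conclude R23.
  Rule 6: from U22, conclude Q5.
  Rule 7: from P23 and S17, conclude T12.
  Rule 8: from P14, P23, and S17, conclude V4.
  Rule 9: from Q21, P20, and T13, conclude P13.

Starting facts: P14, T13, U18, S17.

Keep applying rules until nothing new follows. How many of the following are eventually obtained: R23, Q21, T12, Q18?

4

S17 and T13 hold, so P23 follows (Rule 2).
From P23 and S17, Rule 7 gives T12.
T12 and T13 hold, so Q21 follows (Rule 4).
From U18, T12, and Q21, Rule 3 gives Q18.
From Q18, P14, and Q21, Rule 5 gives R23.
R23: reached.
Q21: reached.
T12: reached.
Q18: reached.
All 4 are reached.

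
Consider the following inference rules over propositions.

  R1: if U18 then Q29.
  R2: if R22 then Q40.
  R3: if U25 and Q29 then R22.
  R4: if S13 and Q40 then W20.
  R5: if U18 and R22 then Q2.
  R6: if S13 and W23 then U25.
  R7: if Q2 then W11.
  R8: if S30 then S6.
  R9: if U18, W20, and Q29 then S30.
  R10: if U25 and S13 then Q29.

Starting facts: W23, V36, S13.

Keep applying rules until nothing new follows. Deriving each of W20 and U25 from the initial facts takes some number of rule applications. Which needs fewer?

U25: From S13 and W23, R6 gives U25. [1 rule application]
W20: S13 and W23 hold, so U25 follows (R6). U25 and S13 hold, so Q29 follows (R10). U25 and Q29 hold, so R22 follows (R3). From R22, R2 gives Q40. From S13 and Q40, R4 gives W20. [5 rule applications]
U25 needs fewer.

U25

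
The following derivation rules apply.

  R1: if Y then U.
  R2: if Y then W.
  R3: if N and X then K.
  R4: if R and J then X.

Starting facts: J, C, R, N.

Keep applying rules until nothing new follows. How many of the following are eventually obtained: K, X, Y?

R and J hold, so X follows (R4).
N and X hold, so K follows (R3).
K: reached.
X: reached.
No rule produces Y, and it is not given.
Reached: K and X — 2 of the 3.

2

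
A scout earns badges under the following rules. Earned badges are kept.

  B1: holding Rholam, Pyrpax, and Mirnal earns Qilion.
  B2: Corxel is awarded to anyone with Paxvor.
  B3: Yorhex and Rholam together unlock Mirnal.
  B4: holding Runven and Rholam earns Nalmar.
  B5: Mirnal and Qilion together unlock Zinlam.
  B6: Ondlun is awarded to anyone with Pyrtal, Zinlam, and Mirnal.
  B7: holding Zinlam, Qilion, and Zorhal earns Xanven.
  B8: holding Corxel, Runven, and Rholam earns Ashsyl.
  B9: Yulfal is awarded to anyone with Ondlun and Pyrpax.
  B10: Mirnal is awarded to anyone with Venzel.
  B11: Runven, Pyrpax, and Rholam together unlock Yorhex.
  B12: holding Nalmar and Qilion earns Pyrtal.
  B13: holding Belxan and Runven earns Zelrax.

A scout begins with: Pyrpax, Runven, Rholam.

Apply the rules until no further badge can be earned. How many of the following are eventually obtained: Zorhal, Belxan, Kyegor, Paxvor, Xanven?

No rule produces Zorhal, and it is not given.
No rule produces Belxan, and it is not given.
No rule produces Kyegor, and it is not given.
No rule produces Paxvor, and it is not given.
Xanven would need Zinlam, Qilion, and Zorhal (B7), but Zorhal is never earned.
None of the 5 are reached.

0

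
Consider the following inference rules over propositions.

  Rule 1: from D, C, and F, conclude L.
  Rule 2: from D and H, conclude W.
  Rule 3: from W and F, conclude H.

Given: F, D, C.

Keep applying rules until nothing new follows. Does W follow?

No

W would need D and H (Rule 2), but H is never established.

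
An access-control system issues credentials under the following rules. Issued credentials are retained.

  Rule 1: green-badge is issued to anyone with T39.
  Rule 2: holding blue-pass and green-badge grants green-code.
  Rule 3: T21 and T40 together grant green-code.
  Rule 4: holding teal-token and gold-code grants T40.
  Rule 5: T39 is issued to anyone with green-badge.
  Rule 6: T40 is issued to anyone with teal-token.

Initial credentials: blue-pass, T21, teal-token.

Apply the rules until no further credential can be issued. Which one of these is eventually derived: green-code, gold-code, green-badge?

Holding teal-token grants T40 (Rule 6).
Holding T21 and T40 grants green-code (Rule 3).
No rule produces gold-code, and it is not given. green-badge would need T39 (Rule 1), but T39 is never granted.

green-code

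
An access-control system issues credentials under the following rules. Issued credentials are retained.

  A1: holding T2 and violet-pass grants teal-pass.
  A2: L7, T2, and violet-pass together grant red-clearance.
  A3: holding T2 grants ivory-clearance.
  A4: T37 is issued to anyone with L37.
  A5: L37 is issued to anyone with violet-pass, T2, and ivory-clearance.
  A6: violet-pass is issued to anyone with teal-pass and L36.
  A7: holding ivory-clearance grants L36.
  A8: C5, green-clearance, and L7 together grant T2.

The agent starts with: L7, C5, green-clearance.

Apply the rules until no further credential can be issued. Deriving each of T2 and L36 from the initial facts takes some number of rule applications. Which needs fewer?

T2: Holding C5, green-clearance, and L7 grants T2 (A8). [1 rule application]
L36: Holding C5, green-clearance, and L7 grants T2 (A8). Holding T2 grants ivory-clearance (A3). Holding ivory-clearance grants L36 (A7). [3 rule applications]
T2 needs fewer.

T2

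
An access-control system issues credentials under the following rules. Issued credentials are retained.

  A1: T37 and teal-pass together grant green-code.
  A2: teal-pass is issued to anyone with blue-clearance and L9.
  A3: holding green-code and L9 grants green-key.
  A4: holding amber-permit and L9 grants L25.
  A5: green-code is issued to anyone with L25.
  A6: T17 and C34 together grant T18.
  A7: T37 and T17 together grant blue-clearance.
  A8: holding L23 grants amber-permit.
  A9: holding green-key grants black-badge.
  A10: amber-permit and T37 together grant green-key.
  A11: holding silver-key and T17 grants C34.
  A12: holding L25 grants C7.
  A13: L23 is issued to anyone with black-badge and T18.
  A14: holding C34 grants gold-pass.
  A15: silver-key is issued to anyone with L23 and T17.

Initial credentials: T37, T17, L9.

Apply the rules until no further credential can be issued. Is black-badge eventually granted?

Yes

Holding T37 and T17 grants blue-clearance (A7).
Holding blue-clearance and L9 grants teal-pass (A2).
Holding T37 and teal-pass grants green-code (A1).
Holding green-code and L9 grants green-key (A3).
Holding green-key grants black-badge (A9).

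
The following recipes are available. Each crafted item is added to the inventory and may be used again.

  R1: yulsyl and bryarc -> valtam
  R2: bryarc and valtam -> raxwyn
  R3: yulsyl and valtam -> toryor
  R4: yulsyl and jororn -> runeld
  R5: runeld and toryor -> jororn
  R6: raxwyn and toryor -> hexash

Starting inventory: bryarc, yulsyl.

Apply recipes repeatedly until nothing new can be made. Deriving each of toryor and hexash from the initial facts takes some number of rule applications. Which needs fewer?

toryor

toryor: yulsyl and bryarc -> valtam (R1). Using R3, yulsyl and valtam make toryor. [2 rule applications]
hexash: yulsyl and bryarc -> valtam (R1). Using R3, yulsyl and valtam make toryor. bryarc and valtam -> raxwyn (R2). raxwyn and toryor -> hexash (R6). [4 rule applications]
toryor needs fewer.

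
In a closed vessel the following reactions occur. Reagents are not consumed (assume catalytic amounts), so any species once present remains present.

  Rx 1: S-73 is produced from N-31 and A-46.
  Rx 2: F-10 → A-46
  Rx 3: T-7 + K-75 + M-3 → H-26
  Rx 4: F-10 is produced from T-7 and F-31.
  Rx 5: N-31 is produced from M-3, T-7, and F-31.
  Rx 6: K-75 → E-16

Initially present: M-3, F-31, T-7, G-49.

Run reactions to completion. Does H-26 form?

H-26 would need T-7, K-75, and M-3 (Rx 3), but K-75 never forms.

No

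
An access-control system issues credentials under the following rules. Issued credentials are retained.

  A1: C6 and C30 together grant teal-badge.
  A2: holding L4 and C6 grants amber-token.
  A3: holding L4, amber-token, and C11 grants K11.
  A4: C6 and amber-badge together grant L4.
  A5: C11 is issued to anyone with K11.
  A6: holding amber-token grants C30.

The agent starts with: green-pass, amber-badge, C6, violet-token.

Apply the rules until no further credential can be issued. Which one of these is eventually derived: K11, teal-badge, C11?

teal-badge

Holding C6 and amber-badge grants L4 (A4).
Holding L4 and C6 grants amber-token (A2).
Holding amber-token grants C30 (A6).
Holding C6 and C30 grants teal-badge (A1).
C11 would need K11 (A5), but K11 is never granted. K11 would need L4, amber-token, and C11 (A3), but C11 is never granted.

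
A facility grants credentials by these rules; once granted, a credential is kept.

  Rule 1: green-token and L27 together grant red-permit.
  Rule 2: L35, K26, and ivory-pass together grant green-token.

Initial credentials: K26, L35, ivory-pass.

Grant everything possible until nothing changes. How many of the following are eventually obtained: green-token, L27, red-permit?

Holding L35, K26, and ivory-pass grants green-token (Rule 2).
green-token: reached.
No rule produces L27, and it is not given.
red-permit would need green-token and L27 (Rule 1), but L27 is never granted.
Reached: green-token — 1 of the 3.

1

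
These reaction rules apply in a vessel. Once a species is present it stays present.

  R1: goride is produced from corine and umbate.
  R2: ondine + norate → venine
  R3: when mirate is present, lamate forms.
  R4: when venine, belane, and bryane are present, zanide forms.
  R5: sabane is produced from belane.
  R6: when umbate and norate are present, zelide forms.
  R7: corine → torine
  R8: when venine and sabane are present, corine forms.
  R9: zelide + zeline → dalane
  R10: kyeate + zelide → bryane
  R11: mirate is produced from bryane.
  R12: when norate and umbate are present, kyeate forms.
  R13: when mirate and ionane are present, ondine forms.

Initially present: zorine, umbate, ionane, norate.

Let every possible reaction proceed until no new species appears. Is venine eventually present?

Yes

norate and umbate present → kyeate forms (R12).
umbate and norate present → zelide forms (R6).
kyeate and zelide present → bryane forms (R10).
bryane present → mirate forms (R11).
mirate and ionane present → ondine forms (R13).
ondine and norate present → venine forms (R2).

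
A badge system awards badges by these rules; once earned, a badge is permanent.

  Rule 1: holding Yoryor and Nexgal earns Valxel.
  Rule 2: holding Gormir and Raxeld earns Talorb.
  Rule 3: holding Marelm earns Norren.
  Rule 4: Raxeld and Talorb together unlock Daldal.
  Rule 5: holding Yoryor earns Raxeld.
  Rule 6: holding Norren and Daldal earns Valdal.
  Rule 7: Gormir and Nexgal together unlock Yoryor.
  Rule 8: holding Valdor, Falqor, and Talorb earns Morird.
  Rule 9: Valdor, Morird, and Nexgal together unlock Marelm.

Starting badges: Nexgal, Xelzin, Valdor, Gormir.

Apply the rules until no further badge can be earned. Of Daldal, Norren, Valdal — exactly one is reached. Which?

With Gormir and Nexgal, Yoryor is earned (Rule 7).
With Yoryor, Raxeld is earned (Rule 5).
With Gormir and Raxeld, Talorb is earned (Rule 2).
With Raxeld and Talorb, Daldal is earned (Rule 4).
Norren would need Marelm (Rule 3), but Marelm is never earned. Valdal would need Norren and Daldal (Rule 6), but Norren is never earned.

Daldal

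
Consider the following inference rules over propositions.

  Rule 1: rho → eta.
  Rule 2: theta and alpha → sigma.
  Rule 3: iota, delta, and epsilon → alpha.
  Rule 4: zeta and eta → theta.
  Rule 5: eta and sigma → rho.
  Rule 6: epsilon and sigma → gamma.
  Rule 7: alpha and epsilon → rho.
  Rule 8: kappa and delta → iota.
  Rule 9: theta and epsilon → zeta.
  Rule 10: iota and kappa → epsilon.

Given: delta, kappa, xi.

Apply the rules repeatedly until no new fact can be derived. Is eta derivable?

From kappa and delta, Rule 8 gives iota.
iota and kappa hold, so epsilon follows (Rule 10).
From iota, delta, and epsilon, Rule 3 gives alpha.
alpha and epsilon hold, so rho follows (Rule 7).
From rho, Rule 1 gives eta.

Yes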